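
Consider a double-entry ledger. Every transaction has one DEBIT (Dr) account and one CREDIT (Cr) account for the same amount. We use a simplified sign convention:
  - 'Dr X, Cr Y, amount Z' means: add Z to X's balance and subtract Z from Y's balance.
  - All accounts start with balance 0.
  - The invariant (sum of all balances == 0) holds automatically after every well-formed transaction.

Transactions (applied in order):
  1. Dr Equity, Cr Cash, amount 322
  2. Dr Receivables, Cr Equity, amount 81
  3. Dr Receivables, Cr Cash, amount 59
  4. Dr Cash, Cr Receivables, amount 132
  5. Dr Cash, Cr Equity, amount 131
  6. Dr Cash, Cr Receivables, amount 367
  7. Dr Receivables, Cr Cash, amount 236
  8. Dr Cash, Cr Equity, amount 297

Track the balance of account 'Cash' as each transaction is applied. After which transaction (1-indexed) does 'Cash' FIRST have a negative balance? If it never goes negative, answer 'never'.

After txn 1: Cash=-322

Answer: 1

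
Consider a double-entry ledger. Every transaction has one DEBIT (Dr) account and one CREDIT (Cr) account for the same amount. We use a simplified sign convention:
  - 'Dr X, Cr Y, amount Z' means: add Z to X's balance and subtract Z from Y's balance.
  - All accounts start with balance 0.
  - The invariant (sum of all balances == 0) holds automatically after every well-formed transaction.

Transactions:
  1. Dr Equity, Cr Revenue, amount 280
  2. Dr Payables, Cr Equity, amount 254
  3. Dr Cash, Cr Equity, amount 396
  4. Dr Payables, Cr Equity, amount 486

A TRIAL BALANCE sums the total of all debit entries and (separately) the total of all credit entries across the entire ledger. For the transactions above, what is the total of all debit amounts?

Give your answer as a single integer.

Answer: 1416

Derivation:
Txn 1: debit+=280
Txn 2: debit+=254
Txn 3: debit+=396
Txn 4: debit+=486
Total debits = 1416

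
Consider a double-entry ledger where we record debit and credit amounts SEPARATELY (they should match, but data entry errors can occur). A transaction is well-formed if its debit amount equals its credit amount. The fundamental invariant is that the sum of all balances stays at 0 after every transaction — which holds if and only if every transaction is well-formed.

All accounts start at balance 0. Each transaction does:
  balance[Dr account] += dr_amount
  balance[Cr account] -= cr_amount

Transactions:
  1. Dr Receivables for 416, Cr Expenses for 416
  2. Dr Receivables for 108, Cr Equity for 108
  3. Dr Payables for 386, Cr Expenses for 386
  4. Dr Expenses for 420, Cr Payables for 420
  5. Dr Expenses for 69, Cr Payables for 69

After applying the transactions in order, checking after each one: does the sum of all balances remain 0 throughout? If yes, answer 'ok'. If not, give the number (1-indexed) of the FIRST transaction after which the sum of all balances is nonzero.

Answer: ok

Derivation:
After txn 1: dr=416 cr=416 sum_balances=0
After txn 2: dr=108 cr=108 sum_balances=0
After txn 3: dr=386 cr=386 sum_balances=0
After txn 4: dr=420 cr=420 sum_balances=0
After txn 5: dr=69 cr=69 sum_balances=0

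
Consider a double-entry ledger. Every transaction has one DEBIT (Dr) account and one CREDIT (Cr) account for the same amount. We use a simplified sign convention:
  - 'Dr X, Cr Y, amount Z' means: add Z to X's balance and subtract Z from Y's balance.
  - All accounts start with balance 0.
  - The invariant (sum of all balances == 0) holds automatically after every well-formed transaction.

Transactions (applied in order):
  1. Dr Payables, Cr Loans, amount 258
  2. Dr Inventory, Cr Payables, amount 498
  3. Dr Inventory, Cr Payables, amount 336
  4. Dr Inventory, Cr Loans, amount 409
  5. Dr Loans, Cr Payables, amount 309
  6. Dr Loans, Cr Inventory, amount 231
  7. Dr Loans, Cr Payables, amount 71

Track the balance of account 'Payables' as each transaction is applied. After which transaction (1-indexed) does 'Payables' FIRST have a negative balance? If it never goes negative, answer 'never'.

Answer: 2

Derivation:
After txn 1: Payables=258
After txn 2: Payables=-240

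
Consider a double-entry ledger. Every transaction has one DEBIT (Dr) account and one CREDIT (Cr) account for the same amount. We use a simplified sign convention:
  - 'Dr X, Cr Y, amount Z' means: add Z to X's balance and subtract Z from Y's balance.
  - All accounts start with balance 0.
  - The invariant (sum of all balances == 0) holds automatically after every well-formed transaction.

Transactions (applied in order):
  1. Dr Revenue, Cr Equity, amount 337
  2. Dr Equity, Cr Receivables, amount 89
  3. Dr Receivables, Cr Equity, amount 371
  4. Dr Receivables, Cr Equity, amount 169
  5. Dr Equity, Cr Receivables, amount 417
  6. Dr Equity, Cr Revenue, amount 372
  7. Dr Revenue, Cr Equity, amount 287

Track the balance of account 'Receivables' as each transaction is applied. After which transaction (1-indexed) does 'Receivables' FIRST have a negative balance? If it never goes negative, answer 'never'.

Answer: 2

Derivation:
After txn 1: Receivables=0
After txn 2: Receivables=-89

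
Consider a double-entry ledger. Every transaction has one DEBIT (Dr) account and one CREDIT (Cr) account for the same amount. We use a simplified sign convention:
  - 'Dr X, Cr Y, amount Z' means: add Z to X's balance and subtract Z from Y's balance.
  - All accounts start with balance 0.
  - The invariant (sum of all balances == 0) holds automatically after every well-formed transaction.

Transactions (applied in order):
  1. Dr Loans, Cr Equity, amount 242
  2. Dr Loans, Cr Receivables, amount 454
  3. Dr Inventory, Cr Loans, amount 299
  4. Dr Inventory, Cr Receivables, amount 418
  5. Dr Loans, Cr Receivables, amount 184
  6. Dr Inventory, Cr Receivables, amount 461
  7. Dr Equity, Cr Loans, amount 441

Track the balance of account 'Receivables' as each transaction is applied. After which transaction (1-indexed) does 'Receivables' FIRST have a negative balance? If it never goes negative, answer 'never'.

Answer: 2

Derivation:
After txn 1: Receivables=0
After txn 2: Receivables=-454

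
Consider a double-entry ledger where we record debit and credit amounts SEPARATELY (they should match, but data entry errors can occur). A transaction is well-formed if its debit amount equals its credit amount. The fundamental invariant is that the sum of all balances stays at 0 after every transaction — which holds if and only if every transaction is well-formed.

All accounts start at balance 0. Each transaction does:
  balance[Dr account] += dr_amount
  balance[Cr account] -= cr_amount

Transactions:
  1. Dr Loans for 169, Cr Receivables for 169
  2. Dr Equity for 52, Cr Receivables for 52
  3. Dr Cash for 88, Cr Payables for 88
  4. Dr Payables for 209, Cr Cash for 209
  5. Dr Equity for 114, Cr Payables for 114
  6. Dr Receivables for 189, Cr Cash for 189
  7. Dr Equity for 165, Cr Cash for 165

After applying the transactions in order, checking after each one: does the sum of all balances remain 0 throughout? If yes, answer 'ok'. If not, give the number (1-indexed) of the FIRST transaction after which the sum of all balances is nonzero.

After txn 1: dr=169 cr=169 sum_balances=0
After txn 2: dr=52 cr=52 sum_balances=0
After txn 3: dr=88 cr=88 sum_balances=0
After txn 4: dr=209 cr=209 sum_balances=0
After txn 5: dr=114 cr=114 sum_balances=0
After txn 6: dr=189 cr=189 sum_balances=0
After txn 7: dr=165 cr=165 sum_balances=0

Answer: ok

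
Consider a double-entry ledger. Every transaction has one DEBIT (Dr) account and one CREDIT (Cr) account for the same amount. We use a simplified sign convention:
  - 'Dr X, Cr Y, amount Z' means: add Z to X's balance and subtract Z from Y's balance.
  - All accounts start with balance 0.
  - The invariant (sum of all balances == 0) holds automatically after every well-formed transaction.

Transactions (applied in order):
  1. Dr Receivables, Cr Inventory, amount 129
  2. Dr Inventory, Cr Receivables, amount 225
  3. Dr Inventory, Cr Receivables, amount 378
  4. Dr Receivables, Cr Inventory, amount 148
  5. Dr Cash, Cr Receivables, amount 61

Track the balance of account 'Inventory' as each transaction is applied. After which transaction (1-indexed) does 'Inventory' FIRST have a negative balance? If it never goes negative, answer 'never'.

After txn 1: Inventory=-129

Answer: 1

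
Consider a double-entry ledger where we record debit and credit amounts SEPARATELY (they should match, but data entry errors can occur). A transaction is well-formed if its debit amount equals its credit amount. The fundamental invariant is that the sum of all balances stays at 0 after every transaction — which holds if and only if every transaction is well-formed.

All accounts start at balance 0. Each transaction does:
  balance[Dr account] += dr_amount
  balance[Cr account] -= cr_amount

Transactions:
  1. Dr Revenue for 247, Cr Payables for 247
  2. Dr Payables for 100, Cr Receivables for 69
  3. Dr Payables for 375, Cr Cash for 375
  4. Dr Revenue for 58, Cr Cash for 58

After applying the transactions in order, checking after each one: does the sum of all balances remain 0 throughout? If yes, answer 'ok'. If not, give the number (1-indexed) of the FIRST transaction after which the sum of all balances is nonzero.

Answer: 2

Derivation:
After txn 1: dr=247 cr=247 sum_balances=0
After txn 2: dr=100 cr=69 sum_balances=31
After txn 3: dr=375 cr=375 sum_balances=31
After txn 4: dr=58 cr=58 sum_balances=31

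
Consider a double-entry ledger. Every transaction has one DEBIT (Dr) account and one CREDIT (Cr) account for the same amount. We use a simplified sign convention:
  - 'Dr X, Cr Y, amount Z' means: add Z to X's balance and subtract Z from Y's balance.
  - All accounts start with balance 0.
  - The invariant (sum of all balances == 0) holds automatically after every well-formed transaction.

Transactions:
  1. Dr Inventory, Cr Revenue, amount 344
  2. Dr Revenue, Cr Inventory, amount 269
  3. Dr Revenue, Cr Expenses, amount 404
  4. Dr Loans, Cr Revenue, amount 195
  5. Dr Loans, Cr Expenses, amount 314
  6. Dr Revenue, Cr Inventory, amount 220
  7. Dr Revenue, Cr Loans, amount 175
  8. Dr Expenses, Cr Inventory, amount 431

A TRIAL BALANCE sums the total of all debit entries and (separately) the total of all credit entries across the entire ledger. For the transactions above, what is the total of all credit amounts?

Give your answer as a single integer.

Answer: 2352

Derivation:
Txn 1: credit+=344
Txn 2: credit+=269
Txn 3: credit+=404
Txn 4: credit+=195
Txn 5: credit+=314
Txn 6: credit+=220
Txn 7: credit+=175
Txn 8: credit+=431
Total credits = 2352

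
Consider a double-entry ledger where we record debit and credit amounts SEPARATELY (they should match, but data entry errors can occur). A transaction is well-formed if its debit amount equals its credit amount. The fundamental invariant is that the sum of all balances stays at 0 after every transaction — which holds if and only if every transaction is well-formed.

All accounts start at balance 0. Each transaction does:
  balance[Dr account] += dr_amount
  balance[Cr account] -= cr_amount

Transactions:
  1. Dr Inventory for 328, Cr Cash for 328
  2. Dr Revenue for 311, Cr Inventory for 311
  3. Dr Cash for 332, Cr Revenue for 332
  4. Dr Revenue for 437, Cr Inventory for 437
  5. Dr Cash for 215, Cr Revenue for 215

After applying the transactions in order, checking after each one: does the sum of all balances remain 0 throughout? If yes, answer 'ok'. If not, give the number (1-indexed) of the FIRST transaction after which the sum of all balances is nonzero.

After txn 1: dr=328 cr=328 sum_balances=0
After txn 2: dr=311 cr=311 sum_balances=0
After txn 3: dr=332 cr=332 sum_balances=0
After txn 4: dr=437 cr=437 sum_balances=0
After txn 5: dr=215 cr=215 sum_balances=0

Answer: ok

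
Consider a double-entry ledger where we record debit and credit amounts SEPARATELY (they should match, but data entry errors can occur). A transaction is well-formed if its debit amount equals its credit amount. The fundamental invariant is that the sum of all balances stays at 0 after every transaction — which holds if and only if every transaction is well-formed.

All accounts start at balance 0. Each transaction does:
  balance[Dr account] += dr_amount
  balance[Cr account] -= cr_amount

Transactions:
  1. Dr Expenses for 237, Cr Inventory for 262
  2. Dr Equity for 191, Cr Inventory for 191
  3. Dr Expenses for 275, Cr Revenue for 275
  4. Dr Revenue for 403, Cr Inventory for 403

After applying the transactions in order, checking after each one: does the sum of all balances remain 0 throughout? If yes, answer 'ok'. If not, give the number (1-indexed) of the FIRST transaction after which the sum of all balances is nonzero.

After txn 1: dr=237 cr=262 sum_balances=-25
After txn 2: dr=191 cr=191 sum_balances=-25
After txn 3: dr=275 cr=275 sum_balances=-25
After txn 4: dr=403 cr=403 sum_balances=-25

Answer: 1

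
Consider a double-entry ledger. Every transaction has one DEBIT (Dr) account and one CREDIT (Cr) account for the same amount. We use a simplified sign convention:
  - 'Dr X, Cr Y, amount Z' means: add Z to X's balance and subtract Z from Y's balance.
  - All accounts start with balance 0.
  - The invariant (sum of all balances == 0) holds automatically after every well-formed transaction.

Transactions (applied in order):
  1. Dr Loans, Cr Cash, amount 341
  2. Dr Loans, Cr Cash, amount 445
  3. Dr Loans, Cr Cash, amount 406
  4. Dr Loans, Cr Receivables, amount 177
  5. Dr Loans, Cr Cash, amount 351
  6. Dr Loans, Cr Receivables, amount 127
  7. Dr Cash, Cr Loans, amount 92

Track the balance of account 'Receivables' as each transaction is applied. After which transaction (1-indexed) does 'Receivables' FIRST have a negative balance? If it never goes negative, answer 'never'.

After txn 1: Receivables=0
After txn 2: Receivables=0
After txn 3: Receivables=0
After txn 4: Receivables=-177

Answer: 4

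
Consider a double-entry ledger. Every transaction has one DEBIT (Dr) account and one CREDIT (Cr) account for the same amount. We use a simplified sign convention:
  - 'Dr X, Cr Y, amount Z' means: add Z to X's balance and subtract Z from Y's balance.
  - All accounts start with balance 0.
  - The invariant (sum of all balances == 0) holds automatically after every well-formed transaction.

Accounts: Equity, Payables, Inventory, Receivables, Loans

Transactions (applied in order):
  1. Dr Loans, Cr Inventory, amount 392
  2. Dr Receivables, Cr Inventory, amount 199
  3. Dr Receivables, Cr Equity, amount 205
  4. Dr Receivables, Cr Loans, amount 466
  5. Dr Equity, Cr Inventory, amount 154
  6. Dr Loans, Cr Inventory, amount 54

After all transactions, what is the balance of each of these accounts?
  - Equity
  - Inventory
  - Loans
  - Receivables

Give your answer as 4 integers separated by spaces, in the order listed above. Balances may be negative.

Answer: -51 -799 -20 870

Derivation:
After txn 1 (Dr Loans, Cr Inventory, amount 392): Inventory=-392 Loans=392
After txn 2 (Dr Receivables, Cr Inventory, amount 199): Inventory=-591 Loans=392 Receivables=199
After txn 3 (Dr Receivables, Cr Equity, amount 205): Equity=-205 Inventory=-591 Loans=392 Receivables=404
After txn 4 (Dr Receivables, Cr Loans, amount 466): Equity=-205 Inventory=-591 Loans=-74 Receivables=870
After txn 5 (Dr Equity, Cr Inventory, amount 154): Equity=-51 Inventory=-745 Loans=-74 Receivables=870
After txn 6 (Dr Loans, Cr Inventory, amount 54): Equity=-51 Inventory=-799 Loans=-20 Receivables=870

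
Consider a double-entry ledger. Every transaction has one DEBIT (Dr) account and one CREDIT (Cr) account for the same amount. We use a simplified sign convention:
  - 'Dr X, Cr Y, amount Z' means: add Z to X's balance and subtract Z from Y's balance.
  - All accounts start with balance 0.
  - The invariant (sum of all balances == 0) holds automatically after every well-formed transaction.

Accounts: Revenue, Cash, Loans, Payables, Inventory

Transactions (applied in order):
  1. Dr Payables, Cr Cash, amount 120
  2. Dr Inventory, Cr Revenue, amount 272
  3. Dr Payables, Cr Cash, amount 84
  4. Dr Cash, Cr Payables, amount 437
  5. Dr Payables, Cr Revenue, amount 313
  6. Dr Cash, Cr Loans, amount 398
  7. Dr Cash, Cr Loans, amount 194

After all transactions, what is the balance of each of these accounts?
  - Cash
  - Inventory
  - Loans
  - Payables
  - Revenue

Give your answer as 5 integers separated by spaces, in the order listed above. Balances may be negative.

After txn 1 (Dr Payables, Cr Cash, amount 120): Cash=-120 Payables=120
After txn 2 (Dr Inventory, Cr Revenue, amount 272): Cash=-120 Inventory=272 Payables=120 Revenue=-272
After txn 3 (Dr Payables, Cr Cash, amount 84): Cash=-204 Inventory=272 Payables=204 Revenue=-272
After txn 4 (Dr Cash, Cr Payables, amount 437): Cash=233 Inventory=272 Payables=-233 Revenue=-272
After txn 5 (Dr Payables, Cr Revenue, amount 313): Cash=233 Inventory=272 Payables=80 Revenue=-585
After txn 6 (Dr Cash, Cr Loans, amount 398): Cash=631 Inventory=272 Loans=-398 Payables=80 Revenue=-585
After txn 7 (Dr Cash, Cr Loans, amount 194): Cash=825 Inventory=272 Loans=-592 Payables=80 Revenue=-585

Answer: 825 272 -592 80 -585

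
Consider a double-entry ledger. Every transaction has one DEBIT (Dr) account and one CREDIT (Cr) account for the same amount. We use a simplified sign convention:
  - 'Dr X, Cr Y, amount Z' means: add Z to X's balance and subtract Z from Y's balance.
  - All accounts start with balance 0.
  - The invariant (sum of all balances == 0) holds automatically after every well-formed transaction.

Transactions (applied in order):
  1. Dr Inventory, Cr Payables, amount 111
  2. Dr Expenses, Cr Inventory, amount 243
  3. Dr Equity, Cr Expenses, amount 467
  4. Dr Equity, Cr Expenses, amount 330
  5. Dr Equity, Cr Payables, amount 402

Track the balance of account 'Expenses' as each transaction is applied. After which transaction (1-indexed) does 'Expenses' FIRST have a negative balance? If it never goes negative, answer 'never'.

After txn 1: Expenses=0
After txn 2: Expenses=243
After txn 3: Expenses=-224

Answer: 3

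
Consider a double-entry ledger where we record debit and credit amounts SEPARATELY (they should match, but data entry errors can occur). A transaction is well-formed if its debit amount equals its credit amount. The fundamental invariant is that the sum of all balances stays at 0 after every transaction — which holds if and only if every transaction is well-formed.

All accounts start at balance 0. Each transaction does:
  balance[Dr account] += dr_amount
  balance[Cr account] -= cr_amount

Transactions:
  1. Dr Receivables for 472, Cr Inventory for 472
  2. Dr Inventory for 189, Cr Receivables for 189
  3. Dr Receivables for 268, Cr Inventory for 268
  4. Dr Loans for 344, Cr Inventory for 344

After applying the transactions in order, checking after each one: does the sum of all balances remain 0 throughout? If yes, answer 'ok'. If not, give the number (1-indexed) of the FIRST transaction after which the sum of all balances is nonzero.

After txn 1: dr=472 cr=472 sum_balances=0
After txn 2: dr=189 cr=189 sum_balances=0
After txn 3: dr=268 cr=268 sum_balances=0
After txn 4: dr=344 cr=344 sum_balances=0

Answer: ok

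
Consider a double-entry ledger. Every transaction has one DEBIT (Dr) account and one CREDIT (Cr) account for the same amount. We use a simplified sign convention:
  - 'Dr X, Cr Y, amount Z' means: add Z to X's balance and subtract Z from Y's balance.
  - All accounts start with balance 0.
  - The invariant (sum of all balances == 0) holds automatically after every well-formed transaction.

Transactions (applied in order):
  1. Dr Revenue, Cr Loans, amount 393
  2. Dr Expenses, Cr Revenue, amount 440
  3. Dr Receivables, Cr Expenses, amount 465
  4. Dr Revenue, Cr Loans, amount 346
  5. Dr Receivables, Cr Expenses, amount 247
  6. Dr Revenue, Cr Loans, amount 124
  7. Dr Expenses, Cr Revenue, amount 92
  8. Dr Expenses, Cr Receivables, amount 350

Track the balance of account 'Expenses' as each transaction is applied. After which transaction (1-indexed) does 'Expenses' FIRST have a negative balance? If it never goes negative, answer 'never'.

Answer: 3

Derivation:
After txn 1: Expenses=0
After txn 2: Expenses=440
After txn 3: Expenses=-25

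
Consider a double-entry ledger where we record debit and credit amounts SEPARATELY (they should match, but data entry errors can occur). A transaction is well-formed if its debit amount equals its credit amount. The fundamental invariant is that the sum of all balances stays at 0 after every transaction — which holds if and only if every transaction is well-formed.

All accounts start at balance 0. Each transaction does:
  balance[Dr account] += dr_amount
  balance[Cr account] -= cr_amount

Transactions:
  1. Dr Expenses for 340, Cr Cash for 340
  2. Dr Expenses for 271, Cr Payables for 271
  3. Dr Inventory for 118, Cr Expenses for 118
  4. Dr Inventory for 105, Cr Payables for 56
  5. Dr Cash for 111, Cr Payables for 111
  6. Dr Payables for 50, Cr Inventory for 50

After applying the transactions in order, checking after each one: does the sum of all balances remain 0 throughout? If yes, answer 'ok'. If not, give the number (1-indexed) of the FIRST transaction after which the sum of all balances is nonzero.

Answer: 4

Derivation:
After txn 1: dr=340 cr=340 sum_balances=0
After txn 2: dr=271 cr=271 sum_balances=0
After txn 3: dr=118 cr=118 sum_balances=0
After txn 4: dr=105 cr=56 sum_balances=49
After txn 5: dr=111 cr=111 sum_balances=49
After txn 6: dr=50 cr=50 sum_balances=49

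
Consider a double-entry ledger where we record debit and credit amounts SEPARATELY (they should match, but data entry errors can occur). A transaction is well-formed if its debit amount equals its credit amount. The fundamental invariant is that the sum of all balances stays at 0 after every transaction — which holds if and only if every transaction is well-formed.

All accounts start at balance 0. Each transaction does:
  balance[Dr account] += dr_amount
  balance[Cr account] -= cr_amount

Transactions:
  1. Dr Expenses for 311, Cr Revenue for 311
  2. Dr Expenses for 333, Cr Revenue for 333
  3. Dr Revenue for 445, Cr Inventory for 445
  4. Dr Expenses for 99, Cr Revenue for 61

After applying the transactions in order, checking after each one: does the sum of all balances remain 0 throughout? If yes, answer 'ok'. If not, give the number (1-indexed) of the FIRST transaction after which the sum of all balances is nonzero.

After txn 1: dr=311 cr=311 sum_balances=0
After txn 2: dr=333 cr=333 sum_balances=0
After txn 3: dr=445 cr=445 sum_balances=0
After txn 4: dr=99 cr=61 sum_balances=38

Answer: 4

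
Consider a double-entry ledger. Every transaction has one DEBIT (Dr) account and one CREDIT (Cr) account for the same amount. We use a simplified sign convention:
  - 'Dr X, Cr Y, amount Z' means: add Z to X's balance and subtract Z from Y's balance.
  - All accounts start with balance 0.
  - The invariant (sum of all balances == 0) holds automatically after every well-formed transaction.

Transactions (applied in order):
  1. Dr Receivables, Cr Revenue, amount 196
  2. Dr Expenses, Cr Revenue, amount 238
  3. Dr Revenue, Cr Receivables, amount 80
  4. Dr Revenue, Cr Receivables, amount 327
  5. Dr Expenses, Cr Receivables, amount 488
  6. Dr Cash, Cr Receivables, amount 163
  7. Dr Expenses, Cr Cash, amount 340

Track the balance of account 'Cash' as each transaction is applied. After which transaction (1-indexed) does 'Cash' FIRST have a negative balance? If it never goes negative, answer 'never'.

After txn 1: Cash=0
After txn 2: Cash=0
After txn 3: Cash=0
After txn 4: Cash=0
After txn 5: Cash=0
After txn 6: Cash=163
After txn 7: Cash=-177

Answer: 7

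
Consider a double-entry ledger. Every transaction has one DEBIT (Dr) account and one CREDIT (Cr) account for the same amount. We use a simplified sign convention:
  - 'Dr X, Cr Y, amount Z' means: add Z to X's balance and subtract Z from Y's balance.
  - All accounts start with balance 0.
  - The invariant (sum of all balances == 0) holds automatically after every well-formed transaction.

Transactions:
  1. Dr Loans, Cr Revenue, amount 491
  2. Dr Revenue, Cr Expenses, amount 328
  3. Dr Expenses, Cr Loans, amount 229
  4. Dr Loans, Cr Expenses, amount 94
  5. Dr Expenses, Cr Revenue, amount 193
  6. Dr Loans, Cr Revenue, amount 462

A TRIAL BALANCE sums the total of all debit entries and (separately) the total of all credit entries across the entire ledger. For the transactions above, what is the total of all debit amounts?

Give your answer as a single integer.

Txn 1: debit+=491
Txn 2: debit+=328
Txn 3: debit+=229
Txn 4: debit+=94
Txn 5: debit+=193
Txn 6: debit+=462
Total debits = 1797

Answer: 1797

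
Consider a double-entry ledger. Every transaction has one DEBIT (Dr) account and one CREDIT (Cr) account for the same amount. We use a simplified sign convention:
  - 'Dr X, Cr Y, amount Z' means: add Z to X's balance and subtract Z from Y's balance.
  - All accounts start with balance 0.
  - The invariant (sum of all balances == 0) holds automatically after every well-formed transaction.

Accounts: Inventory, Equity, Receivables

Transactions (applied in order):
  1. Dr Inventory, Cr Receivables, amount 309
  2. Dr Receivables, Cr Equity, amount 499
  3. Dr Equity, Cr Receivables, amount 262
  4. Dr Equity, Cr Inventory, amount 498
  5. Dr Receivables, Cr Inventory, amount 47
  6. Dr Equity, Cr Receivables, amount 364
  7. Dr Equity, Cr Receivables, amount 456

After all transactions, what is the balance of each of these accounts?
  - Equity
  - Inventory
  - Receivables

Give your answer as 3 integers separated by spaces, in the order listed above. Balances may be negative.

After txn 1 (Dr Inventory, Cr Receivables, amount 309): Inventory=309 Receivables=-309
After txn 2 (Dr Receivables, Cr Equity, amount 499): Equity=-499 Inventory=309 Receivables=190
After txn 3 (Dr Equity, Cr Receivables, amount 262): Equity=-237 Inventory=309 Receivables=-72
After txn 4 (Dr Equity, Cr Inventory, amount 498): Equity=261 Inventory=-189 Receivables=-72
After txn 5 (Dr Receivables, Cr Inventory, amount 47): Equity=261 Inventory=-236 Receivables=-25
After txn 6 (Dr Equity, Cr Receivables, amount 364): Equity=625 Inventory=-236 Receivables=-389
After txn 7 (Dr Equity, Cr Receivables, amount 456): Equity=1081 Inventory=-236 Receivables=-845

Answer: 1081 -236 -845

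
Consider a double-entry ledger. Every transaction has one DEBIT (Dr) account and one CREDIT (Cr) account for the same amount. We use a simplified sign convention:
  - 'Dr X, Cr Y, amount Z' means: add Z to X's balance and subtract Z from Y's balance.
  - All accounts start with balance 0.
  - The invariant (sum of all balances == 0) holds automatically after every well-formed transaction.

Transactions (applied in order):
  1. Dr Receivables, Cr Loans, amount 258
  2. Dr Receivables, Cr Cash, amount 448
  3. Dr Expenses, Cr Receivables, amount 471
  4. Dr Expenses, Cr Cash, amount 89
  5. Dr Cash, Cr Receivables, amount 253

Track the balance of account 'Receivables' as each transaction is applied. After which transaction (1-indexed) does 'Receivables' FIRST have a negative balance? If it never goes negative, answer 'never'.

Answer: 5

Derivation:
After txn 1: Receivables=258
After txn 2: Receivables=706
After txn 3: Receivables=235
After txn 4: Receivables=235
After txn 5: Receivables=-18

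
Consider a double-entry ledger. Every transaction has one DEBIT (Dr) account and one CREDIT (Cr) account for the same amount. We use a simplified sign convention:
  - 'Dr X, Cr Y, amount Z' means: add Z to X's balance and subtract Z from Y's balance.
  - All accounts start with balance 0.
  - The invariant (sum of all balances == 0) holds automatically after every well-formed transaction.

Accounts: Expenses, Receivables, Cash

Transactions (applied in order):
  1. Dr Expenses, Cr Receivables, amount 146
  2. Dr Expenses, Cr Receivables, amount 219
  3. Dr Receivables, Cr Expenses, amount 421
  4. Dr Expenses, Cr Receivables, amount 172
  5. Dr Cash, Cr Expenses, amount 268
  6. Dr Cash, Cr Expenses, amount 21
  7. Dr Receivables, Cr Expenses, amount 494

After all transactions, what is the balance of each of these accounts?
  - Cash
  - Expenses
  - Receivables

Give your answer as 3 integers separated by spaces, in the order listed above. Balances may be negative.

Answer: 289 -667 378

Derivation:
After txn 1 (Dr Expenses, Cr Receivables, amount 146): Expenses=146 Receivables=-146
After txn 2 (Dr Expenses, Cr Receivables, amount 219): Expenses=365 Receivables=-365
After txn 3 (Dr Receivables, Cr Expenses, amount 421): Expenses=-56 Receivables=56
After txn 4 (Dr Expenses, Cr Receivables, amount 172): Expenses=116 Receivables=-116
After txn 5 (Dr Cash, Cr Expenses, amount 268): Cash=268 Expenses=-152 Receivables=-116
After txn 6 (Dr Cash, Cr Expenses, amount 21): Cash=289 Expenses=-173 Receivables=-116
After txn 7 (Dr Receivables, Cr Expenses, amount 494): Cash=289 Expenses=-667 Receivables=378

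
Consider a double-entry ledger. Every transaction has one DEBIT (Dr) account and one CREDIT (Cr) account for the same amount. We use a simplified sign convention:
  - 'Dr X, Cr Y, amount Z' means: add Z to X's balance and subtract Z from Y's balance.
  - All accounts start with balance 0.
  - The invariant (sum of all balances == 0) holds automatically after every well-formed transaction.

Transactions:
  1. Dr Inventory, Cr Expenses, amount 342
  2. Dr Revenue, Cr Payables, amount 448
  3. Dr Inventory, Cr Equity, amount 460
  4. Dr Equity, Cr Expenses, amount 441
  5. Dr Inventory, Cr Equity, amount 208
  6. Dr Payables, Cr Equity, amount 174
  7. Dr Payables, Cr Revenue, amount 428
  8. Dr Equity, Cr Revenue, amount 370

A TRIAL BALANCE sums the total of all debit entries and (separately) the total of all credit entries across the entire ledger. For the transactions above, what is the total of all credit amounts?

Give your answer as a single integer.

Answer: 2871

Derivation:
Txn 1: credit+=342
Txn 2: credit+=448
Txn 3: credit+=460
Txn 4: credit+=441
Txn 5: credit+=208
Txn 6: credit+=174
Txn 7: credit+=428
Txn 8: credit+=370
Total credits = 2871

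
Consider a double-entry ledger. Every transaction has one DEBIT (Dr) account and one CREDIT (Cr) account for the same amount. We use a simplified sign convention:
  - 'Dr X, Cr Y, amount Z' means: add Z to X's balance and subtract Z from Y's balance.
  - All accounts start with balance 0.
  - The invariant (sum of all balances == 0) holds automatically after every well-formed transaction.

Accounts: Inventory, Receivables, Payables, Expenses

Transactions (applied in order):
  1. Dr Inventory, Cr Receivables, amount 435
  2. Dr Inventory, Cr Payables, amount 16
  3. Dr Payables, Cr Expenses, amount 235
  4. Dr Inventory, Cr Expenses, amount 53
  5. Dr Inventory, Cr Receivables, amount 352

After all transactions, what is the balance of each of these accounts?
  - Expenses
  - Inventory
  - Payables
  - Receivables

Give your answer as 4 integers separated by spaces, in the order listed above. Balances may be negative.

Answer: -288 856 219 -787

Derivation:
After txn 1 (Dr Inventory, Cr Receivables, amount 435): Inventory=435 Receivables=-435
After txn 2 (Dr Inventory, Cr Payables, amount 16): Inventory=451 Payables=-16 Receivables=-435
After txn 3 (Dr Payables, Cr Expenses, amount 235): Expenses=-235 Inventory=451 Payables=219 Receivables=-435
After txn 4 (Dr Inventory, Cr Expenses, amount 53): Expenses=-288 Inventory=504 Payables=219 Receivables=-435
After txn 5 (Dr Inventory, Cr Receivables, amount 352): Expenses=-288 Inventory=856 Payables=219 Receivables=-787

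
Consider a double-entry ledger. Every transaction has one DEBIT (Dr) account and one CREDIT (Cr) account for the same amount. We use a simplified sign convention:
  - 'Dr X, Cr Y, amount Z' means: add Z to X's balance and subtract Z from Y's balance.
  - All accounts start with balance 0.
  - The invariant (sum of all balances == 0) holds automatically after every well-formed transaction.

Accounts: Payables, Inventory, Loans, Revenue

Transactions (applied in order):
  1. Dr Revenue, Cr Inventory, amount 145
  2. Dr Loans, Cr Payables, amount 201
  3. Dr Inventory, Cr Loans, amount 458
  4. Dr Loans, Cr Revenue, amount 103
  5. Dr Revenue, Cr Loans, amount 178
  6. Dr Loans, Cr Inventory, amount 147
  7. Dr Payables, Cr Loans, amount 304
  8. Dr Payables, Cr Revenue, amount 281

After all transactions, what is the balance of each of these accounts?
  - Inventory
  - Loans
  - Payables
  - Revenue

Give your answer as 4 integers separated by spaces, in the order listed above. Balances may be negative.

Answer: 166 -489 384 -61

Derivation:
After txn 1 (Dr Revenue, Cr Inventory, amount 145): Inventory=-145 Revenue=145
After txn 2 (Dr Loans, Cr Payables, amount 201): Inventory=-145 Loans=201 Payables=-201 Revenue=145
After txn 3 (Dr Inventory, Cr Loans, amount 458): Inventory=313 Loans=-257 Payables=-201 Revenue=145
After txn 4 (Dr Loans, Cr Revenue, amount 103): Inventory=313 Loans=-154 Payables=-201 Revenue=42
After txn 5 (Dr Revenue, Cr Loans, amount 178): Inventory=313 Loans=-332 Payables=-201 Revenue=220
After txn 6 (Dr Loans, Cr Inventory, amount 147): Inventory=166 Loans=-185 Payables=-201 Revenue=220
After txn 7 (Dr Payables, Cr Loans, amount 304): Inventory=166 Loans=-489 Payables=103 Revenue=220
After txn 8 (Dr Payables, Cr Revenue, amount 281): Inventory=166 Loans=-489 Payables=384 Revenue=-61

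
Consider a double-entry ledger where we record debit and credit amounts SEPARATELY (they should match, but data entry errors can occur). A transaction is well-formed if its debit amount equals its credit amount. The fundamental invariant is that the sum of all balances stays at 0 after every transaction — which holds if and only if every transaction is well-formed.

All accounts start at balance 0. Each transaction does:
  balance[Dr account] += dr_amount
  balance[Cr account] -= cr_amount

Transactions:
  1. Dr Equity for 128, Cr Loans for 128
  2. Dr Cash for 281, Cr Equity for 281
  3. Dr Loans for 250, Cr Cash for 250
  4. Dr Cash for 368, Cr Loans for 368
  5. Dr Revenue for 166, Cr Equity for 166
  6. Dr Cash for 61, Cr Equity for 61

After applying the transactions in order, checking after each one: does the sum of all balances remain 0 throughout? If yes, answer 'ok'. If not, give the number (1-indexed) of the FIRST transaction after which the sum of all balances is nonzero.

Answer: ok

Derivation:
After txn 1: dr=128 cr=128 sum_balances=0
After txn 2: dr=281 cr=281 sum_balances=0
After txn 3: dr=250 cr=250 sum_balances=0
After txn 4: dr=368 cr=368 sum_balances=0
After txn 5: dr=166 cr=166 sum_balances=0
After txn 6: dr=61 cr=61 sum_balances=0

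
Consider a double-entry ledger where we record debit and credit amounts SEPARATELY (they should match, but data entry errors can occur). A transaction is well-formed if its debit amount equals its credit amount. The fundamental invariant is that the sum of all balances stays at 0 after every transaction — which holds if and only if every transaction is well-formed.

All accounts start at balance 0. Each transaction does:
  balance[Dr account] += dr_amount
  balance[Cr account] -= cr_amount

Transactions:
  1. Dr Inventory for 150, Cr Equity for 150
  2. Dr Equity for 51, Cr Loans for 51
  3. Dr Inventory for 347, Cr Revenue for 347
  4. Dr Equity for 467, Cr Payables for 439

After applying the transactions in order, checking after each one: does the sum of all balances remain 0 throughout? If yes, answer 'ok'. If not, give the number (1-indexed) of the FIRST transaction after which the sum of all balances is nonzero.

Answer: 4

Derivation:
After txn 1: dr=150 cr=150 sum_balances=0
After txn 2: dr=51 cr=51 sum_balances=0
After txn 3: dr=347 cr=347 sum_balances=0
After txn 4: dr=467 cr=439 sum_balances=28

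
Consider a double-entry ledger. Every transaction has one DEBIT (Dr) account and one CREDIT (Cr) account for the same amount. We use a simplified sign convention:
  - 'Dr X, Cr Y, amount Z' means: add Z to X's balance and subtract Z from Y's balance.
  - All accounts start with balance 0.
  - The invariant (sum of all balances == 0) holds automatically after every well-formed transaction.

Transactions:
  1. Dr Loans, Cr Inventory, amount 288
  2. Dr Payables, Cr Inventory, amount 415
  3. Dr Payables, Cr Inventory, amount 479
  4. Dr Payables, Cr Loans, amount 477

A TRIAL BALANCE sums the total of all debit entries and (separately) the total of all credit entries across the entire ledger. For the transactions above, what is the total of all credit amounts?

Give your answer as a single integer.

Answer: 1659

Derivation:
Txn 1: credit+=288
Txn 2: credit+=415
Txn 3: credit+=479
Txn 4: credit+=477
Total credits = 1659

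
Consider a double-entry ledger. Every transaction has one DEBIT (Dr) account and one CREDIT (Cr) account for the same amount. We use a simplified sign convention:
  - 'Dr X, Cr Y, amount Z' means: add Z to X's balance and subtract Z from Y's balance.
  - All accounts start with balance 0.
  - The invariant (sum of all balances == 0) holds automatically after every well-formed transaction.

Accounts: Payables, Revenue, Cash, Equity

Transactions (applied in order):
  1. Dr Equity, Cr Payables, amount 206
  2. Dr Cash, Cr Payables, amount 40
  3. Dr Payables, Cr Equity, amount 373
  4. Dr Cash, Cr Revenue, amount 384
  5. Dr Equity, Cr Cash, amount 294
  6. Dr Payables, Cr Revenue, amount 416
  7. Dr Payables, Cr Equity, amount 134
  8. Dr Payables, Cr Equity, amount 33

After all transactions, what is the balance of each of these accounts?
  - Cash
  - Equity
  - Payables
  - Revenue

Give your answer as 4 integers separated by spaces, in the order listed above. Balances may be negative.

Answer: 130 -40 710 -800

Derivation:
After txn 1 (Dr Equity, Cr Payables, amount 206): Equity=206 Payables=-206
After txn 2 (Dr Cash, Cr Payables, amount 40): Cash=40 Equity=206 Payables=-246
After txn 3 (Dr Payables, Cr Equity, amount 373): Cash=40 Equity=-167 Payables=127
After txn 4 (Dr Cash, Cr Revenue, amount 384): Cash=424 Equity=-167 Payables=127 Revenue=-384
After txn 5 (Dr Equity, Cr Cash, amount 294): Cash=130 Equity=127 Payables=127 Revenue=-384
After txn 6 (Dr Payables, Cr Revenue, amount 416): Cash=130 Equity=127 Payables=543 Revenue=-800
After txn 7 (Dr Payables, Cr Equity, amount 134): Cash=130 Equity=-7 Payables=677 Revenue=-800
After txn 8 (Dr Payables, Cr Equity, amount 33): Cash=130 Equity=-40 Payables=710 Revenue=-800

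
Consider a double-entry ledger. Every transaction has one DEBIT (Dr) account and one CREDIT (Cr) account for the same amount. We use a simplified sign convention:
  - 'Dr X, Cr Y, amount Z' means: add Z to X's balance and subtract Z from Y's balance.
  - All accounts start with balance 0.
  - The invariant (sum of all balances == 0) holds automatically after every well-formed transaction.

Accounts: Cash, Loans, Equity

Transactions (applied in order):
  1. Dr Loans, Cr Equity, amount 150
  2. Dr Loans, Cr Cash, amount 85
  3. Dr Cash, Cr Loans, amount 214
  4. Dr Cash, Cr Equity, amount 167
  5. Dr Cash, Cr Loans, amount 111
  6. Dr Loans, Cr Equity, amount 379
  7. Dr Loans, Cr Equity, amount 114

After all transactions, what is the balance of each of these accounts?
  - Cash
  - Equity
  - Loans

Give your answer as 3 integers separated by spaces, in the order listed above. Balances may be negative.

After txn 1 (Dr Loans, Cr Equity, amount 150): Equity=-150 Loans=150
After txn 2 (Dr Loans, Cr Cash, amount 85): Cash=-85 Equity=-150 Loans=235
After txn 3 (Dr Cash, Cr Loans, amount 214): Cash=129 Equity=-150 Loans=21
After txn 4 (Dr Cash, Cr Equity, amount 167): Cash=296 Equity=-317 Loans=21
After txn 5 (Dr Cash, Cr Loans, amount 111): Cash=407 Equity=-317 Loans=-90
After txn 6 (Dr Loans, Cr Equity, amount 379): Cash=407 Equity=-696 Loans=289
After txn 7 (Dr Loans, Cr Equity, amount 114): Cash=407 Equity=-810 Loans=403

Answer: 407 -810 403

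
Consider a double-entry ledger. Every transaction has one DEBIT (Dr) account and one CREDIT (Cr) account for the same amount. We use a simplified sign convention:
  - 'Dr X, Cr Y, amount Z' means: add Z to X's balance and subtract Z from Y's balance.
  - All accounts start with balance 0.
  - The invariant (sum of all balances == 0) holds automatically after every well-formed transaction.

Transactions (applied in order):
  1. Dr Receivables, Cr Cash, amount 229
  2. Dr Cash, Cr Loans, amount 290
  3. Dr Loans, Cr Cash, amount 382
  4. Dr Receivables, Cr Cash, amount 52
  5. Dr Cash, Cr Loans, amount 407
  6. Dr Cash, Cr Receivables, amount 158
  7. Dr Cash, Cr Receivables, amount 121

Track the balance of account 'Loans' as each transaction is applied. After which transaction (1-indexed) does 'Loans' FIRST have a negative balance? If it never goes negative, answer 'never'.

After txn 1: Loans=0
After txn 2: Loans=-290

Answer: 2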